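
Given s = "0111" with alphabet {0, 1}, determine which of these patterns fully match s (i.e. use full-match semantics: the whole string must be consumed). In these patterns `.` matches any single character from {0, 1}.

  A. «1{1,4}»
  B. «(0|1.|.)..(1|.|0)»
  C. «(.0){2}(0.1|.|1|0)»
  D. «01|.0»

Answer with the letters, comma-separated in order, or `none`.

B

A → no match — must start with "1"
B → match
C → no match
D → no match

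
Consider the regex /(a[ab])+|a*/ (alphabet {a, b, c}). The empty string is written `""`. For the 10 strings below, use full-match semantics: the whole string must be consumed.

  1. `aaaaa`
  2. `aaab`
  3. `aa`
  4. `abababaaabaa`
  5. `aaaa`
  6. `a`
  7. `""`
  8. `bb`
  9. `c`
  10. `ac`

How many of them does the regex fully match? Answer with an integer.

1 → match
2 → match
3 → match
4 → match
5 → match
6 → match
7 → match
8 → no match
9 → no match
10 → no match
Total matched: 7

7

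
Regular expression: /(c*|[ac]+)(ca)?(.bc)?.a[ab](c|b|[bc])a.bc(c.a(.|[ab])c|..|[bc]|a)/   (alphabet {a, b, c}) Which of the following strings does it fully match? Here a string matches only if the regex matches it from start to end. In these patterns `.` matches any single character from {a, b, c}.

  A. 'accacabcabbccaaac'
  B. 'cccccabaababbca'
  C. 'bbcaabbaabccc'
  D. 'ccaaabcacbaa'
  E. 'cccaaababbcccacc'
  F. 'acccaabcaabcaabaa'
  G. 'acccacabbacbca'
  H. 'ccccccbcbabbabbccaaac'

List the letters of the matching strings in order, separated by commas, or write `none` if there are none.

A → match
B → match
C → match
D → no match
E → match
F → no match
G → match
H → match

A, B, C, E, G, H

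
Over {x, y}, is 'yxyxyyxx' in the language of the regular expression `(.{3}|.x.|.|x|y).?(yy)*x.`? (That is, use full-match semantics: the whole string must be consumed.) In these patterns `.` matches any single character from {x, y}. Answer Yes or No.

Yes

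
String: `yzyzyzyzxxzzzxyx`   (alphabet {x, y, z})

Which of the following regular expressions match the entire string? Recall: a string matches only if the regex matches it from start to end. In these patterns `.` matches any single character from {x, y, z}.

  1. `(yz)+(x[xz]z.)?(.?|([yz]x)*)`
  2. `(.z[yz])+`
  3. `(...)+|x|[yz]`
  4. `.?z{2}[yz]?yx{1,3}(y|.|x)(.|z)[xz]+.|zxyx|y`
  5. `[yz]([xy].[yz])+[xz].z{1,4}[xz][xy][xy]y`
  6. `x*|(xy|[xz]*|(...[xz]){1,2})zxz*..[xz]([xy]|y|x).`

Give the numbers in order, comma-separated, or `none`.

1 → match
2 → no match
3 → no match
4 → no match
5 → no match — must end with `y`
6 → no match

1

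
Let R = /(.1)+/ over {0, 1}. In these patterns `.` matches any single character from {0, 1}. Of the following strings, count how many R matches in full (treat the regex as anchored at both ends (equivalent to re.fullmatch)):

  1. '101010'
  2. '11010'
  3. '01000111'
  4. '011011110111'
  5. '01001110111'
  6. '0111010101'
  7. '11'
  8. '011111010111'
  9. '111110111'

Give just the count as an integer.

1 → no match — must end with '1'
2 → no match — must end with '1'
3 → no match
4 → no match
5 → no match
6 → match
7 → match
8 → match
9 → no match
Total matched: 3

3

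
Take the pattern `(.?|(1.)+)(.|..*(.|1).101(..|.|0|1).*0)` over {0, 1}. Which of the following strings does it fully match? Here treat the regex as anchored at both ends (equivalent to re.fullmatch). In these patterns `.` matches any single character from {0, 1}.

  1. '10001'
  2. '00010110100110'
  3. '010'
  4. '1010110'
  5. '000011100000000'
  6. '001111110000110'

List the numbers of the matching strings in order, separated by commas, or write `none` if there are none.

2, 4

1. '10001' → no match
2 → match
3. '010' → no match
4. '1010110' → match
5 → no match
6 → no match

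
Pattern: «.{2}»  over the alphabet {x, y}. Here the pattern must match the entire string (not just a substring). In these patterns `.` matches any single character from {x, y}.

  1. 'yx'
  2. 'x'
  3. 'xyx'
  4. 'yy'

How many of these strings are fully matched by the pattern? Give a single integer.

2

1 → match
2 → no match
3 → no match
4 → match
Total matched: 2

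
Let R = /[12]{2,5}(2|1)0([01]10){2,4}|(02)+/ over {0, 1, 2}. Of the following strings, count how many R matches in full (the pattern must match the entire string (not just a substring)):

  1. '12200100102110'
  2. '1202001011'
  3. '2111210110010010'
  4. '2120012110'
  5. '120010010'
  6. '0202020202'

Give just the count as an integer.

1 → no match
2 → no match
3 → match
4 → no match
5 → no match
6 → match
Total matched: 2

2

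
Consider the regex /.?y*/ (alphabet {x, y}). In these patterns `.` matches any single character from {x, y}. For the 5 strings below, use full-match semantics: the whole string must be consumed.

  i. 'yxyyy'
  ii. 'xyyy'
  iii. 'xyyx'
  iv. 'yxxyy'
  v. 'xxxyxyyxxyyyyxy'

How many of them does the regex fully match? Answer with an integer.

1

i → no match
ii → match
iii → no match
iv → no match
v → no match
Total matched: 1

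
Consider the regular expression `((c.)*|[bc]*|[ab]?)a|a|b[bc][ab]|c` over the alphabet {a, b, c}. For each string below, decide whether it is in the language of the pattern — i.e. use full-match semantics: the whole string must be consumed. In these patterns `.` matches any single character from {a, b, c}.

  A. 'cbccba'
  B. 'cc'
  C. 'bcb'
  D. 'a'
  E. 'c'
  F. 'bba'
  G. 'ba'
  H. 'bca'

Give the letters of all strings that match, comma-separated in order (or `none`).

A, C, D, E, F, G, H

A → match
B → no match
C → match
D → match
E → match
F → match
G → match
H → match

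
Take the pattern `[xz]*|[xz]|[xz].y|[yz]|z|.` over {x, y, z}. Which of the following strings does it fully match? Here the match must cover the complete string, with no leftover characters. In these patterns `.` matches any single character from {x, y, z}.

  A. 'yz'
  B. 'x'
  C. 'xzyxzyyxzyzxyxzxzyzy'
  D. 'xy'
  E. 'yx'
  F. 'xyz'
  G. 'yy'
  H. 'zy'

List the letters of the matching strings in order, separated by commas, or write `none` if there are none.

B

A. 'yz' → no match
B. 'x' → match
C → no match
D. 'xy' → no match
E. 'yx' → no match
F. 'xyz' → no match
G. 'yy' → no match
H. 'zy' → no match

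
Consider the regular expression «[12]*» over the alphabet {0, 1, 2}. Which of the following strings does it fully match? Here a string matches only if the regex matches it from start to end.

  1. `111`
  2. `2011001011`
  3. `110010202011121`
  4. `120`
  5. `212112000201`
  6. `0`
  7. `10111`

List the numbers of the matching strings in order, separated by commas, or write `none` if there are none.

1

1. `111` → match
2. `2011001011` → no match
3 → no match
4. `120` → no match
5. `212112000201` → no match
6. `0` → no match
7. `10111` → no match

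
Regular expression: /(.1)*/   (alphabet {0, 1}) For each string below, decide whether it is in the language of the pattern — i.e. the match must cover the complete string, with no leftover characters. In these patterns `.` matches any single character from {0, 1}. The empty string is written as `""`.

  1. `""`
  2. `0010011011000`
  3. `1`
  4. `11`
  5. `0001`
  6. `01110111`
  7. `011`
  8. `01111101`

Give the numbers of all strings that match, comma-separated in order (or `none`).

1 → match
2 → no match
3 → no match
4 → match
5 → no match
6 → match
7 → no match
8 → match

1, 4, 6, 8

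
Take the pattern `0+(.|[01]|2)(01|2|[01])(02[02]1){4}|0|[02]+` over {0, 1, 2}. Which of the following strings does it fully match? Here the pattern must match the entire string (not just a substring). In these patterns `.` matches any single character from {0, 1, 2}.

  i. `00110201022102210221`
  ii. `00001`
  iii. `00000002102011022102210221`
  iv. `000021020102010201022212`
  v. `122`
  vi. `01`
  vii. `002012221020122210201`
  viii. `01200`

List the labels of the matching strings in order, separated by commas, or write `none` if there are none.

i

i → match
ii → no match
iii → no match
iv → no match
v → no match
vi → no match
vii → no match
viii → no match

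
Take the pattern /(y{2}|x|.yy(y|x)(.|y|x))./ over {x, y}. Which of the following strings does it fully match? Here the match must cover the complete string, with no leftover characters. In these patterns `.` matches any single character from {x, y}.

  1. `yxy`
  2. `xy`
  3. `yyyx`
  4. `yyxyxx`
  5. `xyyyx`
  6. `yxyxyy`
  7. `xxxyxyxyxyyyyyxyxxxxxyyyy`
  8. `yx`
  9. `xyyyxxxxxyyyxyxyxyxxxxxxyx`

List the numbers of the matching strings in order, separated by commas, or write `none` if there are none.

2

1 → no match
2 → match
3 → no match
4 → no match
5 → no match
6 → no match
7 → no match
8 → no match
9 → no match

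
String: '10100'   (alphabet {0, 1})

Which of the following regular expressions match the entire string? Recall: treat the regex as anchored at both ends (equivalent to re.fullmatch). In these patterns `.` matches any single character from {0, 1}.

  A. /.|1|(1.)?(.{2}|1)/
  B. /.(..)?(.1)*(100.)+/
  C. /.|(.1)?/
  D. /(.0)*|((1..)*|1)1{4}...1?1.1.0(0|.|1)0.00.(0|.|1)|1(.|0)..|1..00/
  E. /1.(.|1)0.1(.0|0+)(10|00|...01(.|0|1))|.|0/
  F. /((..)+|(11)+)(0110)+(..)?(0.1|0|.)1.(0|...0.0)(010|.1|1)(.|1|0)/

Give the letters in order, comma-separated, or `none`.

A → no match
B → no match
C → no match
D → match
E → no match
F → no match

D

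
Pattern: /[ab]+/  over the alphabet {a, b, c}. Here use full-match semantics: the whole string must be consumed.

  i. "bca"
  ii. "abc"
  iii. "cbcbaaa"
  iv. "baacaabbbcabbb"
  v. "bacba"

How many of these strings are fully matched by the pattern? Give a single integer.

i → no match
ii → no match
iii → no match
iv → no match
v → no match
Total matched: 0

0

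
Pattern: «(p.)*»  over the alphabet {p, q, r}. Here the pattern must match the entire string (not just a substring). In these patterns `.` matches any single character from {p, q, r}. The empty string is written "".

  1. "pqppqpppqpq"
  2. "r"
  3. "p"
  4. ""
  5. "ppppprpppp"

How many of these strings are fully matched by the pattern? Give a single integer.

2

1. "pqppqpppqpq" → no match
2. "r" → no match
3. "p" → no match
4. "" → match
5. "ppppprpppp" → match
Total matched: 2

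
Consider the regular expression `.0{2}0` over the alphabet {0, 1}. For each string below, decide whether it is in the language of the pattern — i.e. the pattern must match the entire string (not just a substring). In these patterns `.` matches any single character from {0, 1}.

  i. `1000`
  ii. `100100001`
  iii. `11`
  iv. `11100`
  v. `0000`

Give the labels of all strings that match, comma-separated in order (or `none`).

i → match
ii → no match — must end with `00`
iii → no match — must end with `00`
iv → no match
v → match

i, v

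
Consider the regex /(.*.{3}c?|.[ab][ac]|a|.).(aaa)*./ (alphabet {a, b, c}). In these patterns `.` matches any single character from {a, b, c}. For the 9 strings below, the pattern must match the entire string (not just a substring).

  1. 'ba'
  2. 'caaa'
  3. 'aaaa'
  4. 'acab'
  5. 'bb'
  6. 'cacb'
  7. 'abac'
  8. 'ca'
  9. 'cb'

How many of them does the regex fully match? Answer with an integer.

1 → no match
2 → no match
3 → no match
4 → no match
5 → no match
6 → no match
7 → no match
8 → no match
9 → no match
Total matched: 0

0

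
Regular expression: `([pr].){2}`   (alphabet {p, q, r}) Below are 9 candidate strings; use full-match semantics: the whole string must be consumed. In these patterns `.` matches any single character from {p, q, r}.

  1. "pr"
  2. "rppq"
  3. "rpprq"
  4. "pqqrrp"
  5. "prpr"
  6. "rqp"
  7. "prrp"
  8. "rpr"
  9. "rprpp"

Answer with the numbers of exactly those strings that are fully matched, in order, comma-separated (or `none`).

2, 5, 7

1 → no match
2 → match
3 → no match
4 → no match
5 → match
6 → no match
7 → match
8 → no match
9 → no match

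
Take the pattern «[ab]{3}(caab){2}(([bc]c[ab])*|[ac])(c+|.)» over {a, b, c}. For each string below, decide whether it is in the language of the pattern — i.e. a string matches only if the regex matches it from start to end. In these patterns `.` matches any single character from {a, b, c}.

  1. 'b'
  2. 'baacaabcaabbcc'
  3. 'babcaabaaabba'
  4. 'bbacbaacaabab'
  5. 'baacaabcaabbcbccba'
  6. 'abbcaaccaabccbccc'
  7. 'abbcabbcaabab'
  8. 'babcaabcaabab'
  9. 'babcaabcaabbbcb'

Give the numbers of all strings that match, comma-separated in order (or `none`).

5, 8

1. 'b' → no match
2 → no match
3 → no match
4 → no match
5 → match
6 → no match
7 → no match
8 → match
9 → no match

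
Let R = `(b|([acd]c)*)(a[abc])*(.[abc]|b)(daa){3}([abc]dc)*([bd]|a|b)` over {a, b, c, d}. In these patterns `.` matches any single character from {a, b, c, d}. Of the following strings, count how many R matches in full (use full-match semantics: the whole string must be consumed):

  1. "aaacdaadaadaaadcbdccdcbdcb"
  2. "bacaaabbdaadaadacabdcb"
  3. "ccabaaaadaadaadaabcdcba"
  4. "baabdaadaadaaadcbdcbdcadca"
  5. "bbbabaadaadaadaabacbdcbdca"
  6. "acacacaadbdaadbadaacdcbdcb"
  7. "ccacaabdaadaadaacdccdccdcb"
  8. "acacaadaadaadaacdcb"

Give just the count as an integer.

1 → match
2 → no match
3 → no match
4 → match
5 → no match
6 → no match
7 → match
8 → match
Total matched: 4

4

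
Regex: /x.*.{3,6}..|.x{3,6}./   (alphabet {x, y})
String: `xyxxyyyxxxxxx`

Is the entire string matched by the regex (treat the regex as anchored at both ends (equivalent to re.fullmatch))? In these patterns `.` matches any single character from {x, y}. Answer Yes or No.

Yes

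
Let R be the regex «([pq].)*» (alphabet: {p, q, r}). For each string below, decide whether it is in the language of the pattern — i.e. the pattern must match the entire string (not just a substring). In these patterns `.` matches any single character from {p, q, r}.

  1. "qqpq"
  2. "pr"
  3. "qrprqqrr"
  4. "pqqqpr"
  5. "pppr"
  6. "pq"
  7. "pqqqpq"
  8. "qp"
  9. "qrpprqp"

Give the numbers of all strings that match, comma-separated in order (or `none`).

1, 2, 4, 5, 6, 7, 8

1 → match
2 → match
3 → no match
4 → match
5 → match
6 → match
7 → match
8 → match
9 → no match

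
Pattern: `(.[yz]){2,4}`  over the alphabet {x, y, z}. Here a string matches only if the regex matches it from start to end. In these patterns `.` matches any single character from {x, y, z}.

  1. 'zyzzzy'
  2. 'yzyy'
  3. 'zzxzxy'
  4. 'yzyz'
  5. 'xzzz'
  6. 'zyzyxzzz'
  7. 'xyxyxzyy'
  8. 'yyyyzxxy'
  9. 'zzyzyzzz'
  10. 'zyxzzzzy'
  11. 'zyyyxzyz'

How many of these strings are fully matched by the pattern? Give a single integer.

1 → match
2 → match
3 → match
4 → match
5 → match
6 → match
7 → match
8 → no match
9 → match
10 → match
11 → match
Total matched: 10

10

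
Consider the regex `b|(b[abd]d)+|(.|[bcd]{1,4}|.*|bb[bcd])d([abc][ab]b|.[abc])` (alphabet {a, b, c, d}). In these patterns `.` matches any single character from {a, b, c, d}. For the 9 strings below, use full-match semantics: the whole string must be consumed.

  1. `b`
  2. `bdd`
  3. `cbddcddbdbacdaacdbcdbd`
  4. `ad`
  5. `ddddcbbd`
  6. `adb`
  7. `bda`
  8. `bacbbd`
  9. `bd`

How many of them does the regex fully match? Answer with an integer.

1 → match
2 → match
3 → no match
4 → no match
5 → no match
6 → no match
7 → no match
8 → no match
9 → no match
Total matched: 2

2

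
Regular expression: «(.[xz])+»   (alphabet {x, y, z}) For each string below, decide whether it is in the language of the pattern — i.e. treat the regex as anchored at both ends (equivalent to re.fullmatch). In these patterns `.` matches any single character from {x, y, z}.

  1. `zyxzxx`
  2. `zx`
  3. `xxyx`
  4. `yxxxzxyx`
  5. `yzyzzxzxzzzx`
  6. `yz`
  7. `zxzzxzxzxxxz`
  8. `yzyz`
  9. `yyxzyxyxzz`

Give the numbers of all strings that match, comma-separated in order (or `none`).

2, 3, 4, 5, 6, 7, 8

1 → no match
2 → match
3 → match
4 → match
5 → match
6 → match
7 → match
8 → match
9 → no match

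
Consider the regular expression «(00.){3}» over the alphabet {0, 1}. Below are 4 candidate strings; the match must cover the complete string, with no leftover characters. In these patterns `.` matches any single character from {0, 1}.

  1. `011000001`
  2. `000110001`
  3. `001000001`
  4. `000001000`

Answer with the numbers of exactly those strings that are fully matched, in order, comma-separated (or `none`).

3, 4

1 → no match — must start with `00`
2 → no match
3 → match
4 → match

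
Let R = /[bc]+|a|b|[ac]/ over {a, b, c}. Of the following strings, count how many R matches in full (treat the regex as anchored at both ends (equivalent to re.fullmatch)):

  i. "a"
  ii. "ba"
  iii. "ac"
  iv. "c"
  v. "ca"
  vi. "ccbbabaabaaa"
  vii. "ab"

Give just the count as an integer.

i → match
ii → no match
iii → no match
iv → match
v → no match
vi → no match
vii → no match
Total matched: 2

2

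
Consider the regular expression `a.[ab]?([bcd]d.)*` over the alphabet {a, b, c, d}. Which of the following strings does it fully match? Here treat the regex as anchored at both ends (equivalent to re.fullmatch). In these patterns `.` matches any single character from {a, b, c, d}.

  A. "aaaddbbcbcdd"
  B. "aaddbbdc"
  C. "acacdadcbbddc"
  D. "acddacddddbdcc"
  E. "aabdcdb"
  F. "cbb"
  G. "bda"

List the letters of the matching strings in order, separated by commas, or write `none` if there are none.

B

A → no match
B → match
C → no match
D → no match
E → no match
F → no match — must start with "a"
G → no match — must start with "a"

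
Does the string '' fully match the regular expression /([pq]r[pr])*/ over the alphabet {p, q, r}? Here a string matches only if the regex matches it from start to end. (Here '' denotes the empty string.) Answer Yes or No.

Yes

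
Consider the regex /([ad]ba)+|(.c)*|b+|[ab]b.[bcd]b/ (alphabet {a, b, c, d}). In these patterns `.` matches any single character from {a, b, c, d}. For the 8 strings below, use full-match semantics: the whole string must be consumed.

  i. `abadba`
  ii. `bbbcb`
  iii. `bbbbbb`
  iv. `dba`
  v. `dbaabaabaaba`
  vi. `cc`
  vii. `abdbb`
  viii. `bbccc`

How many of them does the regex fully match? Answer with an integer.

i → match
ii → match
iii → match
iv → match
v → match
vi → match
vii → match
viii → no match
Total matched: 7

7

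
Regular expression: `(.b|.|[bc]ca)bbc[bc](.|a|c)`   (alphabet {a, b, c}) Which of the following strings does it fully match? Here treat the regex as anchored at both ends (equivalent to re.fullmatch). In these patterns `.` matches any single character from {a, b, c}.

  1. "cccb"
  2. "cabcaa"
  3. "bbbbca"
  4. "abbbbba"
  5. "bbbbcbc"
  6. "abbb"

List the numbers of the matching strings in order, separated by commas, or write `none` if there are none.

1 → no match
2 → no match
3 → no match
4 → no match
5 → match
6 → no match

5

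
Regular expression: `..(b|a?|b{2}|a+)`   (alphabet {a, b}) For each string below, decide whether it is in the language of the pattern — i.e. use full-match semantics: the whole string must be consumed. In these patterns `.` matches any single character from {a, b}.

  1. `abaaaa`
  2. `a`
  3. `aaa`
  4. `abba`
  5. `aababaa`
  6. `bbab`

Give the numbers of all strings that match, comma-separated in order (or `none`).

1, 3

1 → match
2 → no match
3 → match
4 → no match
5 → no match
6 → no match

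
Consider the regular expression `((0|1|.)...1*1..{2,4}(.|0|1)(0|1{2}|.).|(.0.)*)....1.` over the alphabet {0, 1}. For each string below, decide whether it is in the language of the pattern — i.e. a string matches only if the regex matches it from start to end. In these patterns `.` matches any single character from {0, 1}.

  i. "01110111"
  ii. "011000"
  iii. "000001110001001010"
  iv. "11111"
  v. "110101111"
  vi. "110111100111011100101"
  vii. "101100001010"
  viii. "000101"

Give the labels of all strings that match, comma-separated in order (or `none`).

vii

i. "01110111" → no match
ii. "011000" → no match
iii → no match
iv. "11111" → no match
v. "110101111" → no match
vi → no match
vii. "101100001010" → match
viii. "000101" → no match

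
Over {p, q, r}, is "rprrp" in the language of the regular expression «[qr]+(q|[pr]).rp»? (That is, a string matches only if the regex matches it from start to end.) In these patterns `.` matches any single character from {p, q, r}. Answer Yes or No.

Yes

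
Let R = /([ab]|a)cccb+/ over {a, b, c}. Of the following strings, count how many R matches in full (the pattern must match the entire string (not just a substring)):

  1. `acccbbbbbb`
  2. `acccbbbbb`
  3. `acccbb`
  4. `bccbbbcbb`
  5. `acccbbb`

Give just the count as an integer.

1 → match
2 → match
3 → match
4 → no match
5 → match
Total matched: 4

4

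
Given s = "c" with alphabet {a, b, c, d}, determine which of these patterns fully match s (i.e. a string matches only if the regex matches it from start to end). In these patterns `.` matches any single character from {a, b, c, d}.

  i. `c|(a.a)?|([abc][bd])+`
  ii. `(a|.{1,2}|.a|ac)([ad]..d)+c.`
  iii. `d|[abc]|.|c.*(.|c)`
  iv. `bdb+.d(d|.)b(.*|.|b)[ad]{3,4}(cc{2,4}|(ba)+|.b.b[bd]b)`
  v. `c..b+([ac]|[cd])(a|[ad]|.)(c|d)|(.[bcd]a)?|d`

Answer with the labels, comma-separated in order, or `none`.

i, iii

i → match
ii → no match
iii → match
iv → no match — must start with "bdb"
v → no match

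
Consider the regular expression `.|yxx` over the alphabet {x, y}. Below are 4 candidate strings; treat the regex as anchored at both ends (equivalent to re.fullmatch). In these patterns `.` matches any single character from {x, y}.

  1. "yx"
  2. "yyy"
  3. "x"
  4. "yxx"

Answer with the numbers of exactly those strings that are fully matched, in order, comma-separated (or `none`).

1 → no match
2 → no match
3 → match
4 → match

3, 4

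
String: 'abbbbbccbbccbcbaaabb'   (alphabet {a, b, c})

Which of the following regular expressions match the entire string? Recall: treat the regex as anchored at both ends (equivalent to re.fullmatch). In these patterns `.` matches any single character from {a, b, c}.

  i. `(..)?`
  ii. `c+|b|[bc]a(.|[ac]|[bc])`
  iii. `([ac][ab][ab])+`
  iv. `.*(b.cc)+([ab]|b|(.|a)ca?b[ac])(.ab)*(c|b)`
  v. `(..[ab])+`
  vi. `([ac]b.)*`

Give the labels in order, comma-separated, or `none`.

iv

i → no match
ii → no match
iii → no match
iv → match
v → no match
vi → no match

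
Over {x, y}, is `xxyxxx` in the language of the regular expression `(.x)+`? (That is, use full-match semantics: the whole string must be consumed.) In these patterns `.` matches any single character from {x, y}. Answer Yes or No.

Yes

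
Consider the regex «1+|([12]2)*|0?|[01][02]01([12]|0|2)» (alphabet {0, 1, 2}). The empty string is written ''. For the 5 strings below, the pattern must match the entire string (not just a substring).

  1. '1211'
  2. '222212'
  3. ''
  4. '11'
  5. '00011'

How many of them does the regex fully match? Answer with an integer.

4

1 → no match
2 → match
3 → match
4 → match
5 → match
Total matched: 4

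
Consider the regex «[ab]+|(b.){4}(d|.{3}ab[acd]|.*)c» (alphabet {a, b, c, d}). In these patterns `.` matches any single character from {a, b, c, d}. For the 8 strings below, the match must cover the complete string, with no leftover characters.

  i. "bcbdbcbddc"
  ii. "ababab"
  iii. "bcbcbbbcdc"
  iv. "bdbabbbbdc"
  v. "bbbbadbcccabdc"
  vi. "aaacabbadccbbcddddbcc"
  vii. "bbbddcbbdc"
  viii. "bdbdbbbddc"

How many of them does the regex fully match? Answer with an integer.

i → match
ii → match
iii → match
iv → match
v → no match
vi → no match
vii → no match
viii → match
Total matched: 5

5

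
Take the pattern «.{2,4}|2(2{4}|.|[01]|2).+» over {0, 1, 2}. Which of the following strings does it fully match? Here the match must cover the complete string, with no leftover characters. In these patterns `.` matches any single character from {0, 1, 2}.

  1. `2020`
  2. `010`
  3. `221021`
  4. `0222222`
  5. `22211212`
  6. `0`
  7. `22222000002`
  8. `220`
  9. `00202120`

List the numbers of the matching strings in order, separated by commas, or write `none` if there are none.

1, 2, 3, 5, 7, 8

1 → match
2 → match
3 → match
4 → no match
5 → match
6 → no match
7 → match
8 → match
9 → no match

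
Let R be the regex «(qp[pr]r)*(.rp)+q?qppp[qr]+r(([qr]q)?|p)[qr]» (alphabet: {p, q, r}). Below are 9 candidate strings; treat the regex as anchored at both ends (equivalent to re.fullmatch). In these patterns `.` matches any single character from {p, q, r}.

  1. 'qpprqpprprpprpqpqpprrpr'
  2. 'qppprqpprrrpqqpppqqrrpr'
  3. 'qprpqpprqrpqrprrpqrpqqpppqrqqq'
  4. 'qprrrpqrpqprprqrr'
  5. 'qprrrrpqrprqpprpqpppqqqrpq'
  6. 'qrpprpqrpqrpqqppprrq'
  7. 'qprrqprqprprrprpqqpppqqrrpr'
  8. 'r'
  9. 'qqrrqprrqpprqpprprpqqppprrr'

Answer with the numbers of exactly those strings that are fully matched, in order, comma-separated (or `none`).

6

1 → no match
2 → no match
3 → no match
4 → no match
5 → no match
6 → match
7 → no match
8 → no match
9 → no match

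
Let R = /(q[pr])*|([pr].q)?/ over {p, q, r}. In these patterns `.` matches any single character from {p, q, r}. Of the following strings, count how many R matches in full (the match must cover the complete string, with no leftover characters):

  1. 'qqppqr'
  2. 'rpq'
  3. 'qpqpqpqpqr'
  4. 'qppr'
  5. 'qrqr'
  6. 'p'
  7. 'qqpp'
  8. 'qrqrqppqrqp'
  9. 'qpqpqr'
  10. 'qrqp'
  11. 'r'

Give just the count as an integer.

5

1 → no match
2 → match
3 → match
4 → no match
5 → match
6 → no match
7 → no match
8 → no match
9 → match
10 → match
11 → no match
Total matched: 5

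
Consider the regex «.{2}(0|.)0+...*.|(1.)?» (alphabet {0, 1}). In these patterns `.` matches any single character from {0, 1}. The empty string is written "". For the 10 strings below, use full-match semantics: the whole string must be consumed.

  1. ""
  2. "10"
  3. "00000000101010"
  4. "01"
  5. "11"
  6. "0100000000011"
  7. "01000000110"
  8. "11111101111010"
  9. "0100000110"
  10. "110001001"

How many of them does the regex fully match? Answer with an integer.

1 → match
2 → match
3 → match
4 → no match
5 → match
6 → match
7 → match
8 → no match
9 → match
10 → match
Total matched: 8

8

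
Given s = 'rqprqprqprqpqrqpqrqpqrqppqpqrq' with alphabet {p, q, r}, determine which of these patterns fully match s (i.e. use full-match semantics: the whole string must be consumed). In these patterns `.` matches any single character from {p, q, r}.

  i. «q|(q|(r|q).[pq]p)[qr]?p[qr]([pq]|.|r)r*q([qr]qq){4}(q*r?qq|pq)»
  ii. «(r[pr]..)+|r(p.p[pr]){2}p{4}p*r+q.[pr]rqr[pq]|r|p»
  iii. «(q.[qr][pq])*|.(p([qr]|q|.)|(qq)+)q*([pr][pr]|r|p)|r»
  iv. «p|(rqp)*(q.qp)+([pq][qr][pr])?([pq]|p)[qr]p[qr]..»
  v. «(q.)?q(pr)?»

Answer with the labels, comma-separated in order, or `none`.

iv

i → no match
ii → no match
iii → no match
iv → match
v → no match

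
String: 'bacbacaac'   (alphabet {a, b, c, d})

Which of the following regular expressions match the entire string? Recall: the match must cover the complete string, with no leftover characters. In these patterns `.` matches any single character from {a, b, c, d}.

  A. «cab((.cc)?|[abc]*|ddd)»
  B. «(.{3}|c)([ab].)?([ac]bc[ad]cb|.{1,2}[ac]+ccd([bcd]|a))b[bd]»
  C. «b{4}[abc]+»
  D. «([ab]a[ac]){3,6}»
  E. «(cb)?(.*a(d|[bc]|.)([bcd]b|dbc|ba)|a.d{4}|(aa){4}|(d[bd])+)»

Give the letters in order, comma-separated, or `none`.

D

A → no match — must start with 'cab'
B → no match
C → no match
D → match
E → no match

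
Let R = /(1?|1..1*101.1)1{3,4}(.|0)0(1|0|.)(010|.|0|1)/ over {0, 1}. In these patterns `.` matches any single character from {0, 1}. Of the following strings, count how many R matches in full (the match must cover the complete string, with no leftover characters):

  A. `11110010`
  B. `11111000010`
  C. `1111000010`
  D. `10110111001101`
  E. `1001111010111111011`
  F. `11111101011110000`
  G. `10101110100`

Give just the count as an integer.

A → match
B → match
C → match
D → no match
E → match
F → match
G → no match
Total matched: 5

5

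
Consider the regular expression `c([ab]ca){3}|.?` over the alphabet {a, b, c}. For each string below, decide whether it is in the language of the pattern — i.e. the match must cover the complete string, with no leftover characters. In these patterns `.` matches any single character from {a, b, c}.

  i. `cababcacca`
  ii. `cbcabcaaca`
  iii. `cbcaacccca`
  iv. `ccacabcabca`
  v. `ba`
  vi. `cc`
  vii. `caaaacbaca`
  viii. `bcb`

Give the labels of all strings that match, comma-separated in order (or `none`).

ii

i. `cababcacca` → no match
ii. `cbcabcaaca` → match
iii. `cbcaacccca` → no match
iv. `ccacabcabca` → no match
v. `ba` → no match
vi. `cc` → no match
vii. `caaaacbaca` → no match
viii. `bcb` → no match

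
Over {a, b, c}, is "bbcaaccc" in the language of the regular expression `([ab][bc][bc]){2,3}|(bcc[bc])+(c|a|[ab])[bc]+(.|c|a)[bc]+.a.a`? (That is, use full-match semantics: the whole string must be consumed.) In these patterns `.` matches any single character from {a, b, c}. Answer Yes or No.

No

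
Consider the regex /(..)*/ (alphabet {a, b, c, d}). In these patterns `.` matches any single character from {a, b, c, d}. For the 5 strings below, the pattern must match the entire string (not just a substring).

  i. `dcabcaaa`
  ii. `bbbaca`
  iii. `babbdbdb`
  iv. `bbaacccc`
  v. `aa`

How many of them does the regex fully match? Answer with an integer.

5

i. `dcabcaaa` → match
ii. `bbbaca` → match
iii. `babbdbdb` → match
iv. `bbaacccc` → match
v. `aa` → match
Total matched: 5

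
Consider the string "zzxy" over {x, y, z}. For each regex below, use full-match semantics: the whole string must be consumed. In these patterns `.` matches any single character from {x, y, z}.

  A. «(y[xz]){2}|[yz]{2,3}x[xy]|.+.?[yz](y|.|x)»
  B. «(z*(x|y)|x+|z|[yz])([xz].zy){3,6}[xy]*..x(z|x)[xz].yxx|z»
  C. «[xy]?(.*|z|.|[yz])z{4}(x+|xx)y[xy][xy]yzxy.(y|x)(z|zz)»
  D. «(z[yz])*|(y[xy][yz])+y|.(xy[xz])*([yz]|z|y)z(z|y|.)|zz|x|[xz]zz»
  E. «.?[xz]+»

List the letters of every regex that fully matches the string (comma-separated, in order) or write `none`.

A

A → match
B → no match
C → no match
D → no match
E → no match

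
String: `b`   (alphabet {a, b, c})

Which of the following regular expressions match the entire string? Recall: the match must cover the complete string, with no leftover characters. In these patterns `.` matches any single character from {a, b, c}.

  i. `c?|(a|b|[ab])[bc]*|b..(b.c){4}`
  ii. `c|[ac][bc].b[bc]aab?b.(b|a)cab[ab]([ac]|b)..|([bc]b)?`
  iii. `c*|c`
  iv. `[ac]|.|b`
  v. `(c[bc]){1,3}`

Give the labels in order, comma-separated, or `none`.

i, iv

i → match
ii → no match
iii → no match
iv → match
v → no match — must start with `c`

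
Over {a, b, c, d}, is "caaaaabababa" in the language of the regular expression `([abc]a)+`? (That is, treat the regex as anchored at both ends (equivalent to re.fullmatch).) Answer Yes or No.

Yes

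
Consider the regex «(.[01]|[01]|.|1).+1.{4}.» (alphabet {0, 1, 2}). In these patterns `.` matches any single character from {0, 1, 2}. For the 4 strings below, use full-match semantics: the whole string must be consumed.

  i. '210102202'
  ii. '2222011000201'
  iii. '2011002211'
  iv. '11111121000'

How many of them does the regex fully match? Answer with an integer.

2

i → match
ii → no match
iii → no match
iv → match
Total matched: 2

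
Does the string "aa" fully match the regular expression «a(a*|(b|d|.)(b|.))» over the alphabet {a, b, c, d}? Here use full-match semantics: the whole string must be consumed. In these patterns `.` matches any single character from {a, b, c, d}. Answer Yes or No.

Yes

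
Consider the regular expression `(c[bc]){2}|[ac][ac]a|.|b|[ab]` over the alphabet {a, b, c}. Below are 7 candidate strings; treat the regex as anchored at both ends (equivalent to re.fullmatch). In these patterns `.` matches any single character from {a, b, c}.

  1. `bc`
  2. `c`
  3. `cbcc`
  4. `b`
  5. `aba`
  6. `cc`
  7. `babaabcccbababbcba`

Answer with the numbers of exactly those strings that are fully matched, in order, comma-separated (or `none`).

2, 3, 4

1 → no match
2 → match
3 → match
4 → match
5 → no match
6 → no match
7 → no match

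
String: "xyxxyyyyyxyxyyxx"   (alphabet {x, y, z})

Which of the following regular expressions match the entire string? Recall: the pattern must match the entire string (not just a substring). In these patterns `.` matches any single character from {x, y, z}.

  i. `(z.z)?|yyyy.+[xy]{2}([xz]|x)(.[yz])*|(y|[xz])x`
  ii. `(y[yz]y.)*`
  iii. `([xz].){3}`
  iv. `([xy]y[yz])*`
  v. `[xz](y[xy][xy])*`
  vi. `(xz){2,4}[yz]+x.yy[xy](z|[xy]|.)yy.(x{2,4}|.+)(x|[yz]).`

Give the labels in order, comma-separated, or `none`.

v

i → no match
ii → no match
iii → no match
iv → no match
v → match
vi → no match — must start with "xz"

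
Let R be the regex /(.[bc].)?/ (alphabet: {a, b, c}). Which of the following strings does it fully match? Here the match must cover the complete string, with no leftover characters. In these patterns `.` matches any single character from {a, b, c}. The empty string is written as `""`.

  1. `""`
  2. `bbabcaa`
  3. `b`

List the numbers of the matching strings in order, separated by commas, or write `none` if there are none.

1

1 → match
2 → no match
3 → no match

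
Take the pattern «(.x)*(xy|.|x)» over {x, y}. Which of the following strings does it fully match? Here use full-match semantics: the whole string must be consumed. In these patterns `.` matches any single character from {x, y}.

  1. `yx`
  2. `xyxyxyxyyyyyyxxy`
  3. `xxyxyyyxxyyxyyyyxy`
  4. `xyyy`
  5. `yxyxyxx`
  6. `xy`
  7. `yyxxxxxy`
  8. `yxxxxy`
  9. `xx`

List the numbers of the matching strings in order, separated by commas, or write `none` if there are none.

1 → no match
2 → no match
3 → no match
4 → no match
5 → match
6 → match
7 → no match
8 → match
9 → no match

5, 6, 8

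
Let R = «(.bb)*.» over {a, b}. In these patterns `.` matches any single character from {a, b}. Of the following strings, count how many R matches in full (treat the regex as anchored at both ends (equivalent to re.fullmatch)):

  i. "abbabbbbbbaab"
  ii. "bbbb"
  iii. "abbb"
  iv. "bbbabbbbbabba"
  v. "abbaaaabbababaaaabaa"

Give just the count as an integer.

i → no match
ii → match
iii → match
iv → match
v → no match
Total matched: 3

3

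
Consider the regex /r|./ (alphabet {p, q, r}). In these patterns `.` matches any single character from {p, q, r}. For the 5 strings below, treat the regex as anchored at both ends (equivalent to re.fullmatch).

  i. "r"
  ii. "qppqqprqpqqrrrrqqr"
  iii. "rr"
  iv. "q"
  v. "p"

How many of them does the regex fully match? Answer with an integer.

3

i → match
ii → no match
iii → no match
iv → match
v → match
Total matched: 3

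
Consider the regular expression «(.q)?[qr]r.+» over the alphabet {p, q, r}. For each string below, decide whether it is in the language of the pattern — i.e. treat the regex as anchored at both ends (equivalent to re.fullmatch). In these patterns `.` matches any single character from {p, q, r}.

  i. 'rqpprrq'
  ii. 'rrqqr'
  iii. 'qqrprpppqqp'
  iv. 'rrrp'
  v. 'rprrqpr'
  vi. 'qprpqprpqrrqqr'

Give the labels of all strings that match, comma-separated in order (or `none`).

i → no match
ii → match
iii → no match
iv → match
v → no match
vi → no match

ii, iv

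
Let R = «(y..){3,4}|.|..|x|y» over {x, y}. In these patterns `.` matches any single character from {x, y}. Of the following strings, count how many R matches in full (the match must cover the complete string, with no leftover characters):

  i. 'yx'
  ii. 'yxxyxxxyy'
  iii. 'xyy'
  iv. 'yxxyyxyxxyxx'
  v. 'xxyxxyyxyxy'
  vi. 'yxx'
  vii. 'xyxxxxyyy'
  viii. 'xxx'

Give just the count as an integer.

2

i → match
ii → no match
iii → no match
iv → match
v → no match
vi → no match
vii → no match
viii → no match
Total matched: 2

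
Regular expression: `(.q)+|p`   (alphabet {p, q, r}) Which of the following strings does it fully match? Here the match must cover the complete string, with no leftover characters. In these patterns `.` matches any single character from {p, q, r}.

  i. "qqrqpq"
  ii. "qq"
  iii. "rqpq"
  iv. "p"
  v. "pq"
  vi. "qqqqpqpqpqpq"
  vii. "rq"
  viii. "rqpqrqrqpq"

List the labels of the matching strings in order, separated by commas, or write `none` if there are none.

i. "qqrqpq" → match
ii. "qq" → match
iii. "rqpq" → match
iv. "p" → match
v. "pq" → match
vi. "qqqqpqpqpqpq" → match
vii. "rq" → match
viii. "rqpqrqrqpq" → match

i, ii, iii, iv, v, vi, vii, viii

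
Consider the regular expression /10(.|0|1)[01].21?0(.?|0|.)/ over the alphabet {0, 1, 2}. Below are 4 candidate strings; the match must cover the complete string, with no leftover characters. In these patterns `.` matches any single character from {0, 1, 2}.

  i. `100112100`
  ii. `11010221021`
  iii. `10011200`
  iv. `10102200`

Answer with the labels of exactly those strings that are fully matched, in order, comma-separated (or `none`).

i. `100112100` → match
ii. `11010221021` → no match — must start with `10`
iii. `10011200` → match
iv. `10102200` → match

i, iii, iv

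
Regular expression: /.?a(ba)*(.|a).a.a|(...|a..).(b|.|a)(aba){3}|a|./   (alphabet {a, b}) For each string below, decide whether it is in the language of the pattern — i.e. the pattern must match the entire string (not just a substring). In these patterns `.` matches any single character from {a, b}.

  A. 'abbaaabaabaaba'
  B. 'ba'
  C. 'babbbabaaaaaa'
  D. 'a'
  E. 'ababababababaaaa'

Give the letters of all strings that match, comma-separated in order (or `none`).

A → match
B. 'ba' → no match
C → no match
D. 'a' → match
E → match

A, D, E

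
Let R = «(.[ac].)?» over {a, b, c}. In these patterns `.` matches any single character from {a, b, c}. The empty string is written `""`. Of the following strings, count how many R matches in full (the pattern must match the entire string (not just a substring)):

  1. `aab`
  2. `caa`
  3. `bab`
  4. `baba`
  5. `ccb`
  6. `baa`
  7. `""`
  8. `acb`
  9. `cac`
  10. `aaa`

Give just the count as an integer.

9

1 → match
2 → match
3 → match
4 → no match
5 → match
6 → match
7 → match
8 → match
9 → match
10 → match
Total matched: 9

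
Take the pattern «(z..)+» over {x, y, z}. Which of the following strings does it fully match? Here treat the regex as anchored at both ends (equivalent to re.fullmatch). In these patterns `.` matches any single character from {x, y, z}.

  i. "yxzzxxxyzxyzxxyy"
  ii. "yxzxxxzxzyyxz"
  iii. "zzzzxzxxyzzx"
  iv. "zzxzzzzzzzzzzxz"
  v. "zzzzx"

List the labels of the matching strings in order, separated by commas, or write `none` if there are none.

i → no match — must start with "z"
ii → no match — must start with "z"
iii → no match
iv → match
v → no match

iv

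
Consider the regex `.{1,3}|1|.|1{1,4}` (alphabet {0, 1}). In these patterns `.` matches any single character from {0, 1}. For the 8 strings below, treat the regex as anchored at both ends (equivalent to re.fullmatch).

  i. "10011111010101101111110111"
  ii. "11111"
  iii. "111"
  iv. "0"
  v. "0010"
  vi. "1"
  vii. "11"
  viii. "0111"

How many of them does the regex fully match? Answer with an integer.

4

i → no match
ii → no match
iii → match
iv → match
v → no match
vi → match
vii → match
viii → no match
Total matched: 4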